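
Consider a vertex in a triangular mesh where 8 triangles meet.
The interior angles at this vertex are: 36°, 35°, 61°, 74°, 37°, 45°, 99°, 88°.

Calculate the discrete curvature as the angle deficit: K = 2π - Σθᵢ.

Sum of angles = 475°. K = 360° - 475° = -115° = -23π/36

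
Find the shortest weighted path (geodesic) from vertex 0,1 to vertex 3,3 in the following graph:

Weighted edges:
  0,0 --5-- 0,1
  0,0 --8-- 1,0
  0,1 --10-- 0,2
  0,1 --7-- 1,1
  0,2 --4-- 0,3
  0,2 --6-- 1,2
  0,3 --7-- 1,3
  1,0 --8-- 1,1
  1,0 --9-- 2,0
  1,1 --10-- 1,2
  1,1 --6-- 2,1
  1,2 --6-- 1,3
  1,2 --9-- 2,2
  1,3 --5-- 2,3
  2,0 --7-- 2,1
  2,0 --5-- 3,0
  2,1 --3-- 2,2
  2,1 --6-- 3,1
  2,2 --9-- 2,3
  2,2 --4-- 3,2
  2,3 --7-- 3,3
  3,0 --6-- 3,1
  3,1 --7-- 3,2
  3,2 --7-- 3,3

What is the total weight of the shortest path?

Shortest path: 0,1 → 1,1 → 2,1 → 2,2 → 3,2 → 3,3, total weight = 27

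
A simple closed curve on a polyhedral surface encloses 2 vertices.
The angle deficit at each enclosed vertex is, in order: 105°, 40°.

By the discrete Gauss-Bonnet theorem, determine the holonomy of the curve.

Holonomy = total enclosed curvature = 105° + 40° = 145°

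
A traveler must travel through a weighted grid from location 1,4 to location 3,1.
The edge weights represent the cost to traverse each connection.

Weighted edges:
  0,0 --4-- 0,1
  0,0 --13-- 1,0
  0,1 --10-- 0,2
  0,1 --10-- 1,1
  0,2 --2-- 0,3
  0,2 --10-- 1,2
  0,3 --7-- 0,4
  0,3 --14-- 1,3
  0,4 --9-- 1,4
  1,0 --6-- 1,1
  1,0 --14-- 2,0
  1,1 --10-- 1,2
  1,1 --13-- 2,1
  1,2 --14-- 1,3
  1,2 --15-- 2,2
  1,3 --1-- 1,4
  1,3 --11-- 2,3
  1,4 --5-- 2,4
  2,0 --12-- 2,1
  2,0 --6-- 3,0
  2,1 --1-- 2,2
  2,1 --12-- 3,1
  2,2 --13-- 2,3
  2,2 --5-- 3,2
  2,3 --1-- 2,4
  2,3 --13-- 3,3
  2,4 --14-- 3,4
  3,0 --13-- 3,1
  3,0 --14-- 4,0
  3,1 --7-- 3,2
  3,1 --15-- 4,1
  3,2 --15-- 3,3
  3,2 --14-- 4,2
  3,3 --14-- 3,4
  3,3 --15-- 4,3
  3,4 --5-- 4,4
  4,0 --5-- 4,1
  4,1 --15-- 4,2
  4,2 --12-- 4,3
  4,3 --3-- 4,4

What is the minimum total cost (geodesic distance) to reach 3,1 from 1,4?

Shortest path: 1,4 → 2,4 → 2,3 → 2,2 → 3,2 → 3,1, total weight = 31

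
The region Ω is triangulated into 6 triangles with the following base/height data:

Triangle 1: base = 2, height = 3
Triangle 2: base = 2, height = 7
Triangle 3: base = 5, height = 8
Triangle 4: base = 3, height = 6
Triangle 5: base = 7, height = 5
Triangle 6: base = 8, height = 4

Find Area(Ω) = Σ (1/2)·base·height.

(1/2)×2×3 + (1/2)×2×7 + (1/2)×5×8 + (1/2)×3×6 + (1/2)×7×5 + (1/2)×8×4 = 72.5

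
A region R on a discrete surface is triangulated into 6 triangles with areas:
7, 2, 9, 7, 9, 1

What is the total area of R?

7 + 2 + 9 + 7 + 9 + 1 = 35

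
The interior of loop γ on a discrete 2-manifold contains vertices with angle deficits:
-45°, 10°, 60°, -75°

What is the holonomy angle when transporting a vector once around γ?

Holonomy = total enclosed curvature = (-45°) + 10° + 60° + (-75°) = -50°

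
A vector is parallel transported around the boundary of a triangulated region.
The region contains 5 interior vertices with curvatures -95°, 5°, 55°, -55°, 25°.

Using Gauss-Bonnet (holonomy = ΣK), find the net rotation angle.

Holonomy = total enclosed curvature = (-95°) + 5° + 55° + (-55°) + 25° = -65°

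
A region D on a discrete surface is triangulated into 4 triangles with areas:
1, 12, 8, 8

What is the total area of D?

1 + 12 + 8 + 8 = 29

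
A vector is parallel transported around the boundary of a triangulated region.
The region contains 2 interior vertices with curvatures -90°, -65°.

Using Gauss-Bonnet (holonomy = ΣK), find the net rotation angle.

Holonomy = total enclosed curvature = (-90°) + (-65°) = -155°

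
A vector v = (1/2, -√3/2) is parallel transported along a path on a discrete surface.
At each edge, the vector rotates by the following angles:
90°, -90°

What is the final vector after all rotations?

Total rotation: 90° + (-90°) = 0°. Final vector: (0.5000, -0.8660)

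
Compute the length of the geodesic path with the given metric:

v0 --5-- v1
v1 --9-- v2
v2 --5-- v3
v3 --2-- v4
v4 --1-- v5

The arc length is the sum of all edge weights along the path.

Arc length = 5 + 9 + 5 + 2 + 1 = 22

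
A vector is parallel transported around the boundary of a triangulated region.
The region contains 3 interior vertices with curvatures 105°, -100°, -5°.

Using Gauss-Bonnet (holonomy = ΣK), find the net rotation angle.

Holonomy = total enclosed curvature = 105° + (-100°) + (-5°) = 0°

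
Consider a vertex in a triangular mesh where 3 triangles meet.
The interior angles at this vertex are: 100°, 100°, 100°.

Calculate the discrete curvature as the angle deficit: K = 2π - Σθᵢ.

Sum of angles = 300°. K = 360° - 300° = 60°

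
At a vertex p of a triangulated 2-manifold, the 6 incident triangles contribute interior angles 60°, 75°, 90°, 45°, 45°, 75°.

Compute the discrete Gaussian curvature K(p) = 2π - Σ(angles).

Sum of angles = 390°. K = 360° - 390° = -30° = -π/6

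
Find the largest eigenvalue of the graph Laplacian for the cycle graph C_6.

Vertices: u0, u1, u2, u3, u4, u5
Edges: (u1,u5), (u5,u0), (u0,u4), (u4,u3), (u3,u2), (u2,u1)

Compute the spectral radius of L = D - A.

The cycle graph C_n has Laplacian eigenvalues λ_k = 2 − 2cos(2πk/n), k = 0, 1, …, n−1. Here n = 6:
k=0: 2 − 2cos(0) = 0.0; k=1: 2 − 2cos(π/3) = 1.0; k=2: 2 − 2cos(2π/3) = 3.0; k=3: 2 − 2cos(π) = 4.0; k=4: 2 − 2cos(4π/3) = 3.0; k=5: 2 − 2cos(5π/3) = 1.0.
Laplacian eigenvalues: [0.0, 1.0, 1.0, 3.0, 3.0, 4.0]. Largest eigenvalue (spectral radius) = 4.0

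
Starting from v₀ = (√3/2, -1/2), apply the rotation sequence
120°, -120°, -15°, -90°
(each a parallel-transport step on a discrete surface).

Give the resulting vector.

Total rotation: 120° + (-120°) + (-15°) + (-90°) = -105°. Final vector: (-0.7071, -0.7071)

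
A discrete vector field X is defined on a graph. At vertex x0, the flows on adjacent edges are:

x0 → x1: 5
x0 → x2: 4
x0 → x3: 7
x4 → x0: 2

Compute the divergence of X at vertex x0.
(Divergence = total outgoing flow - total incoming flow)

Divergence = sum of outgoing flows = 5 + 4 + 7 + (-2) = 14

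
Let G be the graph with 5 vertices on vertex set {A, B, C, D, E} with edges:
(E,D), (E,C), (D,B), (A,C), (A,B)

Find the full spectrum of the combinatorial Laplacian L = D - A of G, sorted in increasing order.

Degrees: deg(A) = 2, deg(B) = 2, deg(C) = 2, deg(D) = 2, deg(E) = 2.
L = D − A with rows/columns ordered (A, B, C, D, E):
  [ 2, -1, -1,  0,  0]
  [-1,  2,  0, -1,  0]
  [-1,  0,  2,  0, -1]
  [ 0, -1,  0,  2, -1]
  [ 0,  0, -1, -1,  2]
Characteristic polynomial: det(λI − L) = λ(λ² − 5λ + 5)².
Roots: λ = 0; (λ² − 5λ + 5) = 0 ⇒ λ = (5 ± √5)/2 ≈ 1.382, 3.618 (multiplicity 2).
(Check: the roots sum (with multiplicity) to 10, matching trace L = Σdeg = 2·5 = 10.)
Laplacian eigenvalues (increasing order): [0.0, 1.382, 1.382, 3.618, 3.618]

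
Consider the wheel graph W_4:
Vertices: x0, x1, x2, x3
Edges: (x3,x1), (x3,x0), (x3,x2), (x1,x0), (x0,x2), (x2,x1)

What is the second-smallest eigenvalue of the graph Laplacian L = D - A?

The wheel W_4 is the join K_1 ∨ C_3 (a hub joined to every vertex of a cycle of length 3). For a join G ∨ H (G on p vertices, H on q vertices) the Laplacian spectrum is 0, p+q, the eigenvalues of L(G) other than one 0 each shifted by +q, and the eigenvalues of L(H) other than one 0 each shifted by +p. With G = K_1 (p = 1, nothing left after dropping its 0) and H = C_3 (q = 3, eigenvalues 2 − 2cos(2πk/3), k = 0, …, 2; drop k = 0), the spectrum of W_4 is 0, 4, and 1 + (2 − 2cos(2πk/3)) = 3 − 2cos(2πk/3) for k = 1, …, 2:
k=1: 3 − 2cos(2π/3) = 4.0; k=2: 3 − 2cos(4π/3) = 4.0.
Laplacian eigenvalues: [0.0, 4.0, 4.0, 4.0]. Algebraic connectivity (smallest non-zero eigenvalue) = 4.0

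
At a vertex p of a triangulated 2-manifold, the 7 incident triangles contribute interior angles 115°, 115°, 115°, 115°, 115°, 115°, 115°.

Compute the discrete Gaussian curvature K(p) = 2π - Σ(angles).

Sum of angles = 805°. K = 360° - 805° = -445° = -89π/36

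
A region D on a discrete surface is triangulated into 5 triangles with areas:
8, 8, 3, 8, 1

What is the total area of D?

8 + 8 + 3 + 8 + 1 = 28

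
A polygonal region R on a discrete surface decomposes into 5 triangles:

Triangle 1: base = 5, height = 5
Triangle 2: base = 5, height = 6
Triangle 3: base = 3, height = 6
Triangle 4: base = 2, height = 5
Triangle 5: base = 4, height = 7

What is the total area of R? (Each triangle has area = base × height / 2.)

(1/2)×5×5 + (1/2)×5×6 + (1/2)×3×6 + (1/2)×2×5 + (1/2)×4×7 = 55.5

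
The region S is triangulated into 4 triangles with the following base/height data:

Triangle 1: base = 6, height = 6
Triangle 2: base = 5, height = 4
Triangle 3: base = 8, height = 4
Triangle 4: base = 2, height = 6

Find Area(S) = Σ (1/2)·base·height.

(1/2)×6×6 + (1/2)×5×4 + (1/2)×8×4 + (1/2)×2×6 = 50.0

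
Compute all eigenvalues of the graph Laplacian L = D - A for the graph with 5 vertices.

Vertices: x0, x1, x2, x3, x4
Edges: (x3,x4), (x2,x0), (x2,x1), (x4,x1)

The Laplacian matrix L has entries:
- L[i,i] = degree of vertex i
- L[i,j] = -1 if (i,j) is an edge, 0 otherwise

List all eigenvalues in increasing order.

Degrees: deg(x0) = 1, deg(x1) = 2, deg(x2) = 2, deg(x3) = 1, deg(x4) = 2.
L = D − A with rows/columns ordered (x0, x1, x2, x3, x4):
  [ 1,  0, -1,  0,  0]
  [ 0,  2, -1,  0, -1]
  [-1, -1,  2,  0,  0]
  [ 0,  0,  0,  1, -1]
  [ 0, -1,  0, -1,  2]
Characteristic polynomial: det(λI − L) = λ(λ² − 3λ + 1)(λ² − 5λ + 5).
Roots: λ = 0; (λ² − 3λ + 1) = 0 ⇒ λ = (3 ± √5)/2 ≈ 0.382, 2.618; (λ² − 5λ + 5) = 0 ⇒ λ = (5 ± √5)/2 ≈ 1.382, 3.618.
(Check: the roots sum (with multiplicity) to 8, matching trace L = Σdeg = 2·4 = 8.)
Laplacian eigenvalues (increasing order): [0.0, 0.382, 1.382, 2.618, 3.618]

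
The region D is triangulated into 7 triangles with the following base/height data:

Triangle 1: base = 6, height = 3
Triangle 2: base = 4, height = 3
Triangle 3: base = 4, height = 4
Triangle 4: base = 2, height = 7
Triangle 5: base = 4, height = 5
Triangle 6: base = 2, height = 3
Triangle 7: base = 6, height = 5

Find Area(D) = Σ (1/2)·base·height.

(1/2)×6×3 + (1/2)×4×3 + (1/2)×4×4 + (1/2)×2×7 + (1/2)×4×5 + (1/2)×2×3 + (1/2)×6×5 = 58.0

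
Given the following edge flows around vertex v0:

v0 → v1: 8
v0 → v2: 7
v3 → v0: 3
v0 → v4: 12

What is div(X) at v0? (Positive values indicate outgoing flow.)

Divergence = sum of outgoing flows = 8 + 7 + (-3) + 12 = 24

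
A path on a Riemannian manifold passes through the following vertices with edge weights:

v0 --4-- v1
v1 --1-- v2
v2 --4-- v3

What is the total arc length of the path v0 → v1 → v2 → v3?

Arc length = 4 + 1 + 4 = 9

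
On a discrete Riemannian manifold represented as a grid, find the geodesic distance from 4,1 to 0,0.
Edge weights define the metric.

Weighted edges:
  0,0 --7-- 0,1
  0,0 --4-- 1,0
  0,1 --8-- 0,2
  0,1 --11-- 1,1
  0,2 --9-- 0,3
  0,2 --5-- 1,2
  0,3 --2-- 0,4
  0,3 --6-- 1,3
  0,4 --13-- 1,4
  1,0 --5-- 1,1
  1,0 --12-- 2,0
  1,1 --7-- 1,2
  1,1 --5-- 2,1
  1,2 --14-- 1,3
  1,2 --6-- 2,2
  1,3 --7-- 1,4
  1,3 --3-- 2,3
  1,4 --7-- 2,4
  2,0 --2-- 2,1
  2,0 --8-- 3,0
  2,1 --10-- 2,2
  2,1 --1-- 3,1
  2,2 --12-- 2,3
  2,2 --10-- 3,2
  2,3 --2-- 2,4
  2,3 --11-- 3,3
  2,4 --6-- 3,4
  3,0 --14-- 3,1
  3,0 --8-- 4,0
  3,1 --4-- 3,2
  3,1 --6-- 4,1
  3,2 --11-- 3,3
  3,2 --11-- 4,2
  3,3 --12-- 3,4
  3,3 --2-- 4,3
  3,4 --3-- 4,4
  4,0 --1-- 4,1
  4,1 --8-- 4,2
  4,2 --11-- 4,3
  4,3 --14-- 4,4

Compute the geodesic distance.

Shortest path: 4,1 → 3,1 → 2,1 → 1,1 → 1,0 → 0,0, total weight = 21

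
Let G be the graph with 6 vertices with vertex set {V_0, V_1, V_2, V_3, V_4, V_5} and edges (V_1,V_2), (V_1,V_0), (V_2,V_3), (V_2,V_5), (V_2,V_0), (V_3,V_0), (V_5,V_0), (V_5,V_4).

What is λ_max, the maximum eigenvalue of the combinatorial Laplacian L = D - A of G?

Degrees: deg(V_0) = 4, deg(V_1) = 2, deg(V_2) = 4, deg(V_3) = 2, deg(V_4) = 1, deg(V_5) = 3.
L = D − A with rows/columns ordered (V_0, V_1, V_2, V_3, V_4, V_5):
  [ 4, -1, -1, -1,  0, -1]
  [-1,  2, -1,  0,  0,  0]
  [-1, -1,  4, -1,  0, -1]
  [-1,  0, -1,  2,  0,  0]
  [ 0,  0,  0,  0,  1, -1]
  [-1,  0, -1,  0, -1,  3]
Characteristic polynomial: det(λI − L) = λ(λ² − 6λ + 4)(λ − 2)(λ − 3)(λ − 5).
Roots: λ = 0; (λ² − 6λ + 4) = 0 ⇒ λ = 3 ± √5 ≈ 0.7639, 5.2361; (λ − 2) = 0 ⇒ λ = 2; (λ − 3) = 0 ⇒ λ = 3; (λ − 5) = 0 ⇒ λ = 5.
(Check: the roots sum (with multiplicity) to 16, matching trace L = Σdeg = 2·8 = 16.)
Laplacian eigenvalues: [0.0, 0.7639, 2.0, 3.0, 5.0, 5.2361]. Largest eigenvalue (spectral radius) = 5.2361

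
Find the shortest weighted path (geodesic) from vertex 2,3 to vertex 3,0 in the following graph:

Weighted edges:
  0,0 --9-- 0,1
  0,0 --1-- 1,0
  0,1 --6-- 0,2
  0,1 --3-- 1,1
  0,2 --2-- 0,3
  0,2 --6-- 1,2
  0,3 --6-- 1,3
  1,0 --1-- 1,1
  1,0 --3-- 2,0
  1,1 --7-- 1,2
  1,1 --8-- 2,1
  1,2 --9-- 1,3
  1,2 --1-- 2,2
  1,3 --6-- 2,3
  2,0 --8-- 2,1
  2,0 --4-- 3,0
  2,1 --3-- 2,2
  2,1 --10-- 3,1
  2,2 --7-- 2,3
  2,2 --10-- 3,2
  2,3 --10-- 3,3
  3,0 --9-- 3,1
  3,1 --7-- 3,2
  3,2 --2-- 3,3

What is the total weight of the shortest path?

Shortest path: 2,3 → 2,2 → 2,1 → 2,0 → 3,0, total weight = 22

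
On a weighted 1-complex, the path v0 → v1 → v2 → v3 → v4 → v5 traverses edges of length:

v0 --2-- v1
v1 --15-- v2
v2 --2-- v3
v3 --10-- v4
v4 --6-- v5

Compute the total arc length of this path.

Arc length = 2 + 15 + 2 + 10 + 6 = 35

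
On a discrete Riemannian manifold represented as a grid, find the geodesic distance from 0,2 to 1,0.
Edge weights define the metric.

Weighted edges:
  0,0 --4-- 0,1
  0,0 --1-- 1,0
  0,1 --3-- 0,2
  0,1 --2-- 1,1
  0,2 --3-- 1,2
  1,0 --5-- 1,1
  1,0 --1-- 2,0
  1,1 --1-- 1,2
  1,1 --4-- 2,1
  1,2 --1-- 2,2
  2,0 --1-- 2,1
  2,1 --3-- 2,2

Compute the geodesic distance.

Shortest path: 0,2 → 0,1 → 0,0 → 1,0, total weight = 8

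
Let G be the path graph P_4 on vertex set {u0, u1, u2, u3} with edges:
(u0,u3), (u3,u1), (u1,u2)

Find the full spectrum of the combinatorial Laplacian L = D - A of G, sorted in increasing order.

The path graph P_n has Laplacian eigenvalues λ_k = 2 − 2cos(kπ/n), k = 0, 1, …, n−1. Here n = 4:
k=0: 2 − 2cos(0) = 0.0; k=1: 2 − 2cos(π/4) = 0.5858; k=2: 2 − 2cos(π/2) = 2.0; k=3: 2 − 2cos(3π/4) = 3.4142.
Laplacian eigenvalues (increasing order): [0.0, 0.5858, 2.0, 3.4142]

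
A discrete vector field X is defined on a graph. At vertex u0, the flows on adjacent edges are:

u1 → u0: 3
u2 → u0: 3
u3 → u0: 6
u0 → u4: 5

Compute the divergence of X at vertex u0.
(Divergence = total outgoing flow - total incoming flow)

Divergence = sum of outgoing flows = (-3) + (-3) + (-6) + 5 = -7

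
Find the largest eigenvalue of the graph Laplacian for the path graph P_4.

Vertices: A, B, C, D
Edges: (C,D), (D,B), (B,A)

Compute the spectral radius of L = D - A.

The path graph P_n has Laplacian eigenvalues λ_k = 2 − 2cos(kπ/n), k = 0, 1, …, n−1. Here n = 4:
k=0: 2 − 2cos(0) = 0.0; k=1: 2 − 2cos(π/4) = 0.5858; k=2: 2 − 2cos(π/2) = 2.0; k=3: 2 − 2cos(3π/4) = 3.4142.
Laplacian eigenvalues: [0.0, 0.5858, 2.0, 3.4142]. Largest eigenvalue (spectral radius) = 3.4142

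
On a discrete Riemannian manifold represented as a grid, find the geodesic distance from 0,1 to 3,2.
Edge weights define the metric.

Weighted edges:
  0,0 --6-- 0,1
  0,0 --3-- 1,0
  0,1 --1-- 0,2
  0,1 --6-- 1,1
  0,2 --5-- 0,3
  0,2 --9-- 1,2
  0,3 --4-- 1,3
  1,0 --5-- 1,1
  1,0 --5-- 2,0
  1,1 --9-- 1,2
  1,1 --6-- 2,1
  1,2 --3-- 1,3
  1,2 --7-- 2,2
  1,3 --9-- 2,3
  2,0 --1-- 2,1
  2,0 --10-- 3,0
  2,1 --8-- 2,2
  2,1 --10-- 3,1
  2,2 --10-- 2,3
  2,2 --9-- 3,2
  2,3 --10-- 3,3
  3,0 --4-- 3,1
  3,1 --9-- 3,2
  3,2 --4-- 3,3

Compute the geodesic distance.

Shortest path: 0,1 → 0,2 → 1,2 → 2,2 → 3,2, total weight = 26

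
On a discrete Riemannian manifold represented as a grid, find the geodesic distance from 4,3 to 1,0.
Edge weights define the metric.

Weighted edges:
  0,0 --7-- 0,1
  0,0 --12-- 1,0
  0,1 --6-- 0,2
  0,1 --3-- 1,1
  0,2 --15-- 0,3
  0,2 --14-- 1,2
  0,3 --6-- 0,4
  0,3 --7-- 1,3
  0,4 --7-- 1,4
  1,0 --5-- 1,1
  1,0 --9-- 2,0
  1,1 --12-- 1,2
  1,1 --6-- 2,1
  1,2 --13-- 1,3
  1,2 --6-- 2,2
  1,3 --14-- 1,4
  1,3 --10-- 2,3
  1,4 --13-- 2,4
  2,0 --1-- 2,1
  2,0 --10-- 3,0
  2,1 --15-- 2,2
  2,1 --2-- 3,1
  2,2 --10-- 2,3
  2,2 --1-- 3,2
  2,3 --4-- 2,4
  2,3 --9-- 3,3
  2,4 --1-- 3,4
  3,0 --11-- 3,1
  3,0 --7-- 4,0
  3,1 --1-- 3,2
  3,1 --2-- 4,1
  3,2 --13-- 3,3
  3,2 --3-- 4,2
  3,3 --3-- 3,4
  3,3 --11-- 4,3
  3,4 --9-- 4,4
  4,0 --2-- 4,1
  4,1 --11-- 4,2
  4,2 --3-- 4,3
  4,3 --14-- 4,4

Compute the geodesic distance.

Shortest path: 4,3 → 4,2 → 3,2 → 3,1 → 2,1 → 2,0 → 1,0, total weight = 19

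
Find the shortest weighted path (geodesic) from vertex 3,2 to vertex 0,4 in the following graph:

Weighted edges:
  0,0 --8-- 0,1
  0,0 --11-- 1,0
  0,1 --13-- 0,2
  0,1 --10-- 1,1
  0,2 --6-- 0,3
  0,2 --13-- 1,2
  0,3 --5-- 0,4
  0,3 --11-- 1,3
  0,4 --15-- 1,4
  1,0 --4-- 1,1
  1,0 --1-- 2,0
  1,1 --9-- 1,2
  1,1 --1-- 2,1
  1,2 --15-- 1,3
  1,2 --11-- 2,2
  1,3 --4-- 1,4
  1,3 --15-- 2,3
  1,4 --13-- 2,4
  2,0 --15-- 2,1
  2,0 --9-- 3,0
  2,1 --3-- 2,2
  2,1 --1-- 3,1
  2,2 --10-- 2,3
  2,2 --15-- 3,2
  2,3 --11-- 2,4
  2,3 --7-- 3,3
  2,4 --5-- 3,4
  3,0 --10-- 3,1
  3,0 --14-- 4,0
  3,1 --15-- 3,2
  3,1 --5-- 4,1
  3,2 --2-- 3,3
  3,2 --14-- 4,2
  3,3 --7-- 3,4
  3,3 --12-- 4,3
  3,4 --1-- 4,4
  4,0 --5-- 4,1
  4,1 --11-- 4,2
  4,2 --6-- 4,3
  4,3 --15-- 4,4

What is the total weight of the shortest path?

Shortest path: 3,2 → 3,3 → 2,3 → 1,3 → 0,3 → 0,4, total weight = 40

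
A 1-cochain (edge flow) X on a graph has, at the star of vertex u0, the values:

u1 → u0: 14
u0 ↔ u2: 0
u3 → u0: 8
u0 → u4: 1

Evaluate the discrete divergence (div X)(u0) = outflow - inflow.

Divergence = sum of outgoing flows = (-14) + 0 + (-8) + 1 = -21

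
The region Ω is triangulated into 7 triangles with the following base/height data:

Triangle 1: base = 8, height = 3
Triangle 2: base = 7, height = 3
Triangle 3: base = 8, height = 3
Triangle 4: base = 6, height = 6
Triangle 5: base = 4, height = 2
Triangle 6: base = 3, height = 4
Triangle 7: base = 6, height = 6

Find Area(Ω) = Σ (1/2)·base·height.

(1/2)×8×3 + (1/2)×7×3 + (1/2)×8×3 + (1/2)×6×6 + (1/2)×4×2 + (1/2)×3×4 + (1/2)×6×6 = 80.5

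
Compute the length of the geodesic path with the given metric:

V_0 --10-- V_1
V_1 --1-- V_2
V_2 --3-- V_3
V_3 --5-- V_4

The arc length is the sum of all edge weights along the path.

Arc length = 10 + 1 + 3 + 5 = 19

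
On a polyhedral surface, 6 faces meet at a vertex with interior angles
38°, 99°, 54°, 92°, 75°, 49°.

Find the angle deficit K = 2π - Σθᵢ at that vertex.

Sum of angles = 407°. K = 360° - 407° = -47° = -47π/180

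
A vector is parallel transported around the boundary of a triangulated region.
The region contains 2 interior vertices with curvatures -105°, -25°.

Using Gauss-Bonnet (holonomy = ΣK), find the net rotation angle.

Holonomy = total enclosed curvature = (-105°) + (-25°) = -130°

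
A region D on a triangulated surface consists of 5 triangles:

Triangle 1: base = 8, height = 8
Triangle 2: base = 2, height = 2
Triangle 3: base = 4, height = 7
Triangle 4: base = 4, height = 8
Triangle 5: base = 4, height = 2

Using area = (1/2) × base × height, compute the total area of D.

(1/2)×8×8 + (1/2)×2×2 + (1/2)×4×7 + (1/2)×4×8 + (1/2)×4×2 = 68.0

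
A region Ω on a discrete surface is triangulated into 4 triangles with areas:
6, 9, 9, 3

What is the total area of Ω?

6 + 9 + 9 + 3 = 27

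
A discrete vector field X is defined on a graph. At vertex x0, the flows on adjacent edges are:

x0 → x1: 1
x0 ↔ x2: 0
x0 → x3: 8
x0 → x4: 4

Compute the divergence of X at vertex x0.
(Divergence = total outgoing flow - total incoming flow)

Divergence = sum of outgoing flows = 1 + 0 + 8 + 4 = 13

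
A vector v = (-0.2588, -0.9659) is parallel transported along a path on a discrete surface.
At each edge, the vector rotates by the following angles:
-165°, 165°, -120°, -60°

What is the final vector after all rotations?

Total rotation: (-165°) + 165° + (-120°) + (-60°) = -180° ≡ 180° (mod 360°). Final vector: (0.2588, 0.9659)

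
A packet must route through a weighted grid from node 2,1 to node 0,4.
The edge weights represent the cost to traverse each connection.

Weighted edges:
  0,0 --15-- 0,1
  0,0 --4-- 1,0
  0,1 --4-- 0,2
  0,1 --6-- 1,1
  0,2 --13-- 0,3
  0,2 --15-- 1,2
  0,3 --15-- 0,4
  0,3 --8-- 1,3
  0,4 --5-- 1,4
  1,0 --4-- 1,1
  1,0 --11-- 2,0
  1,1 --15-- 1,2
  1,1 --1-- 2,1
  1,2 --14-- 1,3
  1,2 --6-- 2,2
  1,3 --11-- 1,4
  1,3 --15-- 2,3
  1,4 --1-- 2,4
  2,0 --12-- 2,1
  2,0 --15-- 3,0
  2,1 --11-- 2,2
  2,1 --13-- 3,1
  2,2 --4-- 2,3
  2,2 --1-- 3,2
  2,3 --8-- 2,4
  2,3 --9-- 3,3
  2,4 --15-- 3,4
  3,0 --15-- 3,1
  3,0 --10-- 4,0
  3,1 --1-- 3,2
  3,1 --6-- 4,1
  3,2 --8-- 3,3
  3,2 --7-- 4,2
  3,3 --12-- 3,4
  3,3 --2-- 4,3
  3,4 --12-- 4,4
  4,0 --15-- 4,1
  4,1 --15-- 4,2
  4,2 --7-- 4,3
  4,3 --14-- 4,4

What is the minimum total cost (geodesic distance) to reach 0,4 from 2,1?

Shortest path: 2,1 → 2,2 → 2,3 → 2,4 → 1,4 → 0,4, total weight = 29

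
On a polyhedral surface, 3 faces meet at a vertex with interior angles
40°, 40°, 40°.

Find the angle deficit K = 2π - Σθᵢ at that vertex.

Sum of angles = 120°. K = 360° - 120° = 240° = 4π/3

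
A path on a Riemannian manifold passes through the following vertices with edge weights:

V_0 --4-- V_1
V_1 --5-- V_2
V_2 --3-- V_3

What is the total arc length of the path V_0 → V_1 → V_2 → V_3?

Arc length = 4 + 5 + 3 = 12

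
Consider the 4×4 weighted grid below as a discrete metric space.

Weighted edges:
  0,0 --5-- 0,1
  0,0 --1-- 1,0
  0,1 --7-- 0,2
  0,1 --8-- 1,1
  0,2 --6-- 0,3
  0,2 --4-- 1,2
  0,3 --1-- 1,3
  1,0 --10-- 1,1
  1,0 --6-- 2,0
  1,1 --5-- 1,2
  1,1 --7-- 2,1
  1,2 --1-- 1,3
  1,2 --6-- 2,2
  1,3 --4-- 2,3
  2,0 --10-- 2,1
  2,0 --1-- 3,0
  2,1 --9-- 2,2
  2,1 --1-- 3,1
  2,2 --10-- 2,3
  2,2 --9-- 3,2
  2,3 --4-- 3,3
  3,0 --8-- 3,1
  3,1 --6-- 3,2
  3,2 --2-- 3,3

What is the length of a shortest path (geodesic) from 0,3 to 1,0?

Shortest path: 0,3 → 1,3 → 1,2 → 1,1 → 1,0, total weight = 17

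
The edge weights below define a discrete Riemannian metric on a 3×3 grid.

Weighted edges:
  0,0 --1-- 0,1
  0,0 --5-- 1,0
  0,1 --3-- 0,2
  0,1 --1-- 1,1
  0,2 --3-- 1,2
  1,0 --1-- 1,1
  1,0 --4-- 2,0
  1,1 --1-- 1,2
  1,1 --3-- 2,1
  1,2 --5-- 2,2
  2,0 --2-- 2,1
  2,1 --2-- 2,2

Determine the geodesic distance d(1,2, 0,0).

Shortest path: 1,2 → 1,1 → 0,1 → 0,0, total weight = 3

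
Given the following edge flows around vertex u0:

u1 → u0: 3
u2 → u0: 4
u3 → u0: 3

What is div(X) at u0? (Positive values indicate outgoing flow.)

Divergence = sum of outgoing flows = (-3) + (-4) + (-3) = -10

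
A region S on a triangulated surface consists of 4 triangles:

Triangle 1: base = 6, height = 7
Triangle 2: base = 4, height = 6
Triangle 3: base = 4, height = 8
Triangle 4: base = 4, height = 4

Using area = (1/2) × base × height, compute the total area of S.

(1/2)×6×7 + (1/2)×4×6 + (1/2)×4×8 + (1/2)×4×4 = 57.0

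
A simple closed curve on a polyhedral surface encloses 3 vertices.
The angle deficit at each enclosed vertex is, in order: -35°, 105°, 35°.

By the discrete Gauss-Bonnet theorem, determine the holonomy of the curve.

Holonomy = total enclosed curvature = (-35°) + 105° + 35° = 105°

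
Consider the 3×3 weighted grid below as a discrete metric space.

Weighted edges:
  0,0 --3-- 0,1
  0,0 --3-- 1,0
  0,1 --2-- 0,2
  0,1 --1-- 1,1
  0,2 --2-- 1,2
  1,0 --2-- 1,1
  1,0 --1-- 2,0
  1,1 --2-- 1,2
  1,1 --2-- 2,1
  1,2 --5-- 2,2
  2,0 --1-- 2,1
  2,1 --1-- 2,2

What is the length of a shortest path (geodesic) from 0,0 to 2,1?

Shortest path: 0,0 → 1,0 → 2,0 → 2,1, total weight = 5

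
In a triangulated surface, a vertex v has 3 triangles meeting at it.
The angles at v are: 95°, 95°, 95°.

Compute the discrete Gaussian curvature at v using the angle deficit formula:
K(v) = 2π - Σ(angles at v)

Sum of angles = 285°. K = 360° - 285° = 75°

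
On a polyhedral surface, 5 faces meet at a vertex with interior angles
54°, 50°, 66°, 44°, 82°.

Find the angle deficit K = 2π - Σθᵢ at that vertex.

Sum of angles = 296°. K = 360° - 296° = 64° = 16π/45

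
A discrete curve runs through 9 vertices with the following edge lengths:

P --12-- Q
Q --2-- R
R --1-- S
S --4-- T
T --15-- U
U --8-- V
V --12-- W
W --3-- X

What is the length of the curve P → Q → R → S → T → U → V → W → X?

Arc length = 12 + 2 + 1 + 4 + 15 + 8 + 12 + 3 = 57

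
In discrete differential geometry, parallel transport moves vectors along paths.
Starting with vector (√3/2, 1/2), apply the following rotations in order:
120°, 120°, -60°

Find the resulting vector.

Total rotation: 120° + 120° + (-60°) = 180°. Final vector: (-0.8660, -0.5000)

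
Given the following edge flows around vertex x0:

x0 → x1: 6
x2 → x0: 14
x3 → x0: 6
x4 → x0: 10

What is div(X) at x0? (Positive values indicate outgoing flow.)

Divergence = sum of outgoing flows = 6 + (-14) + (-6) + (-10) = -24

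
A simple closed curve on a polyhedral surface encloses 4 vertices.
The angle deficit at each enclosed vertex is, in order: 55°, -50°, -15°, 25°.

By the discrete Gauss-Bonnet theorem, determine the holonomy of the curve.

Holonomy = total enclosed curvature = 55° + (-50°) + (-15°) + 25° = 15°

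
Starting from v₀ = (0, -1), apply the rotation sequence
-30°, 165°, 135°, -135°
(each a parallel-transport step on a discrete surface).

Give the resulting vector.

Total rotation: (-30°) + 165° + 135° + (-135°) = 135°. Final vector: (0.7071, 0.7071)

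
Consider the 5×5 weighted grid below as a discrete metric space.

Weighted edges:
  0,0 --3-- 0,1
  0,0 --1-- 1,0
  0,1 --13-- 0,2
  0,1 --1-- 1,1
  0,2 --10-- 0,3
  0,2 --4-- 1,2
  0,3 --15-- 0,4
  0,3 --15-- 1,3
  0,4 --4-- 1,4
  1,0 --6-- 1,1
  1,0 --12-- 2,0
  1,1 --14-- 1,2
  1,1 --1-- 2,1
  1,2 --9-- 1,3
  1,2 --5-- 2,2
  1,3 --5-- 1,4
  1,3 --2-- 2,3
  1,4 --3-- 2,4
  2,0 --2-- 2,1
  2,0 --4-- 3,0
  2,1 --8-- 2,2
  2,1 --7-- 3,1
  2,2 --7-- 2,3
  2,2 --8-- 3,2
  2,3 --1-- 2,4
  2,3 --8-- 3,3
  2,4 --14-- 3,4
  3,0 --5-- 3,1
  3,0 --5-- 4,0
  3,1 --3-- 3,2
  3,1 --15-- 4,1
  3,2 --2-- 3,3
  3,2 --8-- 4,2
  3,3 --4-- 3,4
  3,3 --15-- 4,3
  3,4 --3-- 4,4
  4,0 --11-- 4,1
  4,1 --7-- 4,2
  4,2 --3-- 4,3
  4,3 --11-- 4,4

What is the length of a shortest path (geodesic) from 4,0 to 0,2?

Shortest path: 4,0 → 3,0 → 2,0 → 2,1 → 1,1 → 0,1 → 0,2, total weight = 26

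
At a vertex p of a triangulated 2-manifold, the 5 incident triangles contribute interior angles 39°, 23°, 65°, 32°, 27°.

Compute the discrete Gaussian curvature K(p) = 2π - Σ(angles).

Sum of angles = 186°. K = 360° - 186° = 174° = 29π/30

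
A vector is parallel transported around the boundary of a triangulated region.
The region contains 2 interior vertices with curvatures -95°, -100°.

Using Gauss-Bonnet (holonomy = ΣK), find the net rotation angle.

Holonomy = total enclosed curvature = (-95°) + (-100°) = -195°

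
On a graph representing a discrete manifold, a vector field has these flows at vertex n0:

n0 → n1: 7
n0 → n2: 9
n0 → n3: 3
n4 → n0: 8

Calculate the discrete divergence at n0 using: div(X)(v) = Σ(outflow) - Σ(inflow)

Divergence = sum of outgoing flows = 7 + 9 + 3 + (-8) = 11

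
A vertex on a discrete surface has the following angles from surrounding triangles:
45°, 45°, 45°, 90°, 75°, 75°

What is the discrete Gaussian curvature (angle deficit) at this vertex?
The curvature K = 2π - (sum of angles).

Sum of angles = 375°. K = 360° - 375° = -15° = -π/12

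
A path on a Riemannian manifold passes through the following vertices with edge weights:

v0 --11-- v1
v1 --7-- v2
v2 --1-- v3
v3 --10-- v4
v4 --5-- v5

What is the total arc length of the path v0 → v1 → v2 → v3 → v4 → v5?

Arc length = 11 + 7 + 1 + 10 + 5 = 34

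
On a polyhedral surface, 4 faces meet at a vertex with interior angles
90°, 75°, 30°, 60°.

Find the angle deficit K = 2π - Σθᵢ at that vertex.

Sum of angles = 255°. K = 360° - 255° = 105°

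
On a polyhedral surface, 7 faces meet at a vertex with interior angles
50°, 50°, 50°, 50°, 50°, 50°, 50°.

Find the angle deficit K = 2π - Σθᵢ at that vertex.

Sum of angles = 350°. K = 360° - 350° = 10°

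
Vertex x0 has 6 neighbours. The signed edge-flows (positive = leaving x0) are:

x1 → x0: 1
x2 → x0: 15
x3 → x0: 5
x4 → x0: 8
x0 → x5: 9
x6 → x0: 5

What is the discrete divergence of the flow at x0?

Divergence = sum of outgoing flows = (-1) + (-15) + (-5) + (-8) + 9 + (-5) = -25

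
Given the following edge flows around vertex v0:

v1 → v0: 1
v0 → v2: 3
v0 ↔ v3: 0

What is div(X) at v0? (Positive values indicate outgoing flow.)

Divergence = sum of outgoing flows = (-1) + 3 + 0 = 2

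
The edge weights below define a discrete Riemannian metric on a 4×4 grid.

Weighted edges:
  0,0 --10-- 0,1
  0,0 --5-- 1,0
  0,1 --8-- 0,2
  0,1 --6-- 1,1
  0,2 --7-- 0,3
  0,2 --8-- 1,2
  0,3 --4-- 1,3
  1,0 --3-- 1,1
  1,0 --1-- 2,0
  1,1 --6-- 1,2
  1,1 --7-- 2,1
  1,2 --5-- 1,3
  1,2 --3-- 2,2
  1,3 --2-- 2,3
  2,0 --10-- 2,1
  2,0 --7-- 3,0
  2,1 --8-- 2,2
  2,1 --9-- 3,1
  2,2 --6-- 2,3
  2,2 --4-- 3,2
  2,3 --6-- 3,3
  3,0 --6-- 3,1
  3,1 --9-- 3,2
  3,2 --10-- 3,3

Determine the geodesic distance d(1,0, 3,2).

Shortest path: 1,0 → 1,1 → 1,2 → 2,2 → 3,2, total weight = 16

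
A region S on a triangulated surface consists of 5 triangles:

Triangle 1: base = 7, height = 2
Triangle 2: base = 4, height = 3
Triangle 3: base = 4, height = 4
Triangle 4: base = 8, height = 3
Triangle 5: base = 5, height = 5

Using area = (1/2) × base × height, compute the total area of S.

(1/2)×7×2 + (1/2)×4×3 + (1/2)×4×4 + (1/2)×8×3 + (1/2)×5×5 = 45.5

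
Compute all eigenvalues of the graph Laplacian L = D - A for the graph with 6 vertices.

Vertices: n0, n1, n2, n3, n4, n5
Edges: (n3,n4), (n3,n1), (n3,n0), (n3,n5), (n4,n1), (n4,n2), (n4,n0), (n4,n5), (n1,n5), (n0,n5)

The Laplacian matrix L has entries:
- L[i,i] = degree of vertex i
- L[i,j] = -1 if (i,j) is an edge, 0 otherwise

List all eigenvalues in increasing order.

Degrees: deg(n0) = 3, deg(n1) = 3, deg(n2) = 1, deg(n3) = 4, deg(n4) = 5, deg(n5) = 4.
L = D − A with rows/columns ordered (n0, n1, n2, n3, n4, n5):
  [ 3,  0,  0, -1, -1, -1]
  [ 0,  3,  0, -1, -1, -1]
  [ 0,  0,  1,  0, -1,  0]
  [-1, -1,  0,  4, -1, -1]
  [-1, -1, -1, -1,  5, -1]
  [-1, -1,  0, -1, -1,  4]
Characteristic polynomial: det(λI − L) = λ(λ − 1)(λ − 3)(λ − 5)²(λ − 6).
Roots: λ = 0; (λ − 1) = 0 ⇒ λ = 1; (λ − 3) = 0 ⇒ λ = 3; (λ − 5) = 0 ⇒ λ = 5 (multiplicity 2); (λ − 6) = 0 ⇒ λ = 6.
(Check: the roots sum (with multiplicity) to 20, matching trace L = Σdeg = 2·10 = 20.)
Laplacian eigenvalues (increasing order): [0.0, 1.0, 3.0, 5.0, 5.0, 6.0]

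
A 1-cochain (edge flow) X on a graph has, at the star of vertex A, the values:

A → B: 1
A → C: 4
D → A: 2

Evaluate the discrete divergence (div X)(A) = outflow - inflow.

Divergence = sum of outgoing flows = 1 + 4 + (-2) = 3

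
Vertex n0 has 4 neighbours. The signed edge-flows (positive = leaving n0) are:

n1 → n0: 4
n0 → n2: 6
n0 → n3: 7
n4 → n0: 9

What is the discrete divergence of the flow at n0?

Divergence = sum of outgoing flows = (-4) + 6 + 7 + (-9) = 0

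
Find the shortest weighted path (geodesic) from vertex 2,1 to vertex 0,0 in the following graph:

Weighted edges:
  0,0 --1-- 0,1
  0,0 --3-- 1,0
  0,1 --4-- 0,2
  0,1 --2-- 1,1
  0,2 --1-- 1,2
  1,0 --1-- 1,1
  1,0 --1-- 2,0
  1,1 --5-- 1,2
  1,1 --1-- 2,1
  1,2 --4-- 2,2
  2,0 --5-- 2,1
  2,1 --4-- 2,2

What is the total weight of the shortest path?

Shortest path: 2,1 → 1,1 → 0,1 → 0,0, total weight = 4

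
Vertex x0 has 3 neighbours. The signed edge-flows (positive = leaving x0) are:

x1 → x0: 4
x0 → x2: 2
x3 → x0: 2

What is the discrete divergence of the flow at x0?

Divergence = sum of outgoing flows = (-4) + 2 + (-2) = -4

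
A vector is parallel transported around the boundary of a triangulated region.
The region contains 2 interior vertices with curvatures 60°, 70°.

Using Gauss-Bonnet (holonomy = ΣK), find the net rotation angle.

Holonomy = total enclosed curvature = 60° + 70° = 130°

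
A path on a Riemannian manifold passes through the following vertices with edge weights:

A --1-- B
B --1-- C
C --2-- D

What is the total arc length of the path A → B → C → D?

Arc length = 1 + 1 + 2 = 4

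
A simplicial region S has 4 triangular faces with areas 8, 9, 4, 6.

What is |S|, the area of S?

8 + 9 + 4 + 6 = 27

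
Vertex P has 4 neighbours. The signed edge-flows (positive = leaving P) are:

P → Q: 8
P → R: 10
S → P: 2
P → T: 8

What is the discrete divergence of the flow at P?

Divergence = sum of outgoing flows = 8 + 10 + (-2) + 8 = 24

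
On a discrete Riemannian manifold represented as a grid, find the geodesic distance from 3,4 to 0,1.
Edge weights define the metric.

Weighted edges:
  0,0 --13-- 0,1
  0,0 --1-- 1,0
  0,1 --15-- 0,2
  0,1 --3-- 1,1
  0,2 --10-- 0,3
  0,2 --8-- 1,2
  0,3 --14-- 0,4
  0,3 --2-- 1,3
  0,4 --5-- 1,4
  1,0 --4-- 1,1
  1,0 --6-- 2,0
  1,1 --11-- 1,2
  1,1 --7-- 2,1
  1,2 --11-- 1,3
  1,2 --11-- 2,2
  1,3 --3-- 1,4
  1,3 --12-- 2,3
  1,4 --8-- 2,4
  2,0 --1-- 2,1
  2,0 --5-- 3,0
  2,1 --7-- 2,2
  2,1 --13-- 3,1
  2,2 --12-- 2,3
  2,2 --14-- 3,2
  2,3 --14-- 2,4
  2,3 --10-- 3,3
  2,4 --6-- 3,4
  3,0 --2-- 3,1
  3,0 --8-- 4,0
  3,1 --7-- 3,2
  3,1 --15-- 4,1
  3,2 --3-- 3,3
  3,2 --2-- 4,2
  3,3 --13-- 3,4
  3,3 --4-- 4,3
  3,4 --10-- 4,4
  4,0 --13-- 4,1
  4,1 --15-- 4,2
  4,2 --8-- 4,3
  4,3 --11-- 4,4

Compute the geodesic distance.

Shortest path: 3,4 → 3,3 → 3,2 → 3,1 → 3,0 → 2,0 → 2,1 → 1,1 → 0,1, total weight = 41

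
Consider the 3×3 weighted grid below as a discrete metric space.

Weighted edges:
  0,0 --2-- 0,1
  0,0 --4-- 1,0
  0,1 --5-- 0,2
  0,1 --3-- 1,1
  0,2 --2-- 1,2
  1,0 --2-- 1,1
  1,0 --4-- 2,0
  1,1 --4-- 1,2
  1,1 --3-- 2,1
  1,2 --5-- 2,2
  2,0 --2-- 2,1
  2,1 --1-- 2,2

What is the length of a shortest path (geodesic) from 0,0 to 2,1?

Shortest path: 0,0 → 0,1 → 1,1 → 2,1, total weight = 8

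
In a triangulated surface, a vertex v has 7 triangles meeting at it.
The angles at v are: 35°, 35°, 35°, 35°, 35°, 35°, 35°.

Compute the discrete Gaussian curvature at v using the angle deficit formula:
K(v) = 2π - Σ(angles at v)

Sum of angles = 245°. K = 360° - 245° = 115° = 23π/36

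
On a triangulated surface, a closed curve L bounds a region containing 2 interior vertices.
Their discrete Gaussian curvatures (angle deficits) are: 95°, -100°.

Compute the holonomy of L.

Holonomy = total enclosed curvature = 95° + (-100°) = -5°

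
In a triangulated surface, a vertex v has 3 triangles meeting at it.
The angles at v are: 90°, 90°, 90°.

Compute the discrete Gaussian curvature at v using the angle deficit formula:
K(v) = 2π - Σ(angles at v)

Sum of angles = 270°. K = 360° - 270° = 90°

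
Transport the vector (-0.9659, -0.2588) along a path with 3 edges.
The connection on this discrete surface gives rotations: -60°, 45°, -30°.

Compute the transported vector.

Total rotation: (-60°) + 45° + (-30°) = -45°. Final vector: (-0.8660, 0.5000)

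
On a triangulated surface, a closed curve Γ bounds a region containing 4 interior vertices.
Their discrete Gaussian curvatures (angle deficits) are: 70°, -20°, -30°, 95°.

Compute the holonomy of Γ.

Holonomy = total enclosed curvature = 70° + (-20°) + (-30°) + 95° = 115°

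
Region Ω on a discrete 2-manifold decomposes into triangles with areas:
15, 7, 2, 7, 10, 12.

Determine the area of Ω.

15 + 7 + 2 + 7 + 10 + 12 = 53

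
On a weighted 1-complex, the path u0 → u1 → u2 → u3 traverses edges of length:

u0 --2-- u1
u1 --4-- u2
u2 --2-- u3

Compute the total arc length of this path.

Arc length = 2 + 4 + 2 = 8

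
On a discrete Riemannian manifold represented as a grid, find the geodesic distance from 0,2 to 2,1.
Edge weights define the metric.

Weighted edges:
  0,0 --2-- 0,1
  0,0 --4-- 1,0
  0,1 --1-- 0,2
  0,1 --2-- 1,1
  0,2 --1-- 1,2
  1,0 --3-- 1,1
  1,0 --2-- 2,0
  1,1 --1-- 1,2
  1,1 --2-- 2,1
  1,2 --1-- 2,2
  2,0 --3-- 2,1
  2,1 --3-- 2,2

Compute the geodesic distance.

Shortest path: 0,2 → 1,2 → 1,1 → 2,1, total weight = 4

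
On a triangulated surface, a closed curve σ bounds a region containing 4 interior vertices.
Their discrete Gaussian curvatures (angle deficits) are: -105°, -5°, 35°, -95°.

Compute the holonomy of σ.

Holonomy = total enclosed curvature = (-105°) + (-5°) + 35° + (-95°) = -170°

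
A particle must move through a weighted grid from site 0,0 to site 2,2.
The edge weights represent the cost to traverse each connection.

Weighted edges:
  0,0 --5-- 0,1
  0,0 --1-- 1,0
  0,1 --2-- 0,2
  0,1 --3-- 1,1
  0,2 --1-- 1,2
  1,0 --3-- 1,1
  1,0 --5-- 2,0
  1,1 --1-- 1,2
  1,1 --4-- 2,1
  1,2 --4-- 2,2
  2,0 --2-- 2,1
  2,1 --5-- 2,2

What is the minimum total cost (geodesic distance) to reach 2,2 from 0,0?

Shortest path: 0,0 → 1,0 → 1,1 → 1,2 → 2,2, total weight = 9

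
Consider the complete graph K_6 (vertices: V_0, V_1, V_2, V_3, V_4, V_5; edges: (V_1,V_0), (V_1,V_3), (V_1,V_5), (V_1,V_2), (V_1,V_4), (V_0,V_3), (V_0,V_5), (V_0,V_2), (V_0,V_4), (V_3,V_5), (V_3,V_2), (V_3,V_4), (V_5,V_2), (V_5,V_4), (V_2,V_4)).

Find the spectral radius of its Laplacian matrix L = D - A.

For the complete graph K_n, L = nI − J (J = all-ones matrix). J has eigenvalues n (once, eigenvector 𝟙) and 0 (multiplicity n−1), so L has eigenvalues 0 (once) and n (multiplicity n−1). Here n = 6: eigenvalue 0 once and 6 with multiplicity 5.
Laplacian eigenvalues: [0.0, 6.0, 6.0, 6.0, 6.0, 6.0]. Largest eigenvalue (spectral radius) = 6.0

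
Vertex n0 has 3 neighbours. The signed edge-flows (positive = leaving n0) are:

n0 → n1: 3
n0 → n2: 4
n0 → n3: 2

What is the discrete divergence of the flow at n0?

Divergence = sum of outgoing flows = 3 + 4 + 2 = 9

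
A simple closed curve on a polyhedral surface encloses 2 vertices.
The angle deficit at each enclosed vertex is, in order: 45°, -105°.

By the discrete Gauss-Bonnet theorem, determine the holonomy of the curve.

Holonomy = total enclosed curvature = 45° + (-105°) = -60°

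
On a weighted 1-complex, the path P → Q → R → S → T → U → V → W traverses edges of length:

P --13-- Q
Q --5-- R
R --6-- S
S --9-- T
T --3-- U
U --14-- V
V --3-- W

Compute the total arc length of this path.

Arc length = 13 + 5 + 6 + 9 + 3 + 14 + 3 = 53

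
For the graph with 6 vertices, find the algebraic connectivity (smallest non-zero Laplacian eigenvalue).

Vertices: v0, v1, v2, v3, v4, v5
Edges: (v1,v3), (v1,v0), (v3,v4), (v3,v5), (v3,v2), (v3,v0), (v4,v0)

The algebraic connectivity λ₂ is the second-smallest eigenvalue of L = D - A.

Degrees: deg(v0) = 3, deg(v1) = 2, deg(v2) = 1, deg(v3) = 5, deg(v4) = 2, deg(v5) = 1.
L = D − A with rows/columns ordered (v0, v1, v2, v3, v4, v5):
  [ 3, -1,  0, -1, -1,  0]
  [-1,  2,  0, -1,  0,  0]
  [ 0,  0,  1, -1,  0,  0]
  [-1, -1, -1,  5, -1, -1]
  [-1,  0,  0, -1,  2,  0]
  [ 0,  0,  0, -1,  0,  1]
Characteristic polynomial: det(λI − L) = λ(λ − 1)²(λ − 2)(λ − 4)(λ − 6).
Roots: λ = 0; (λ − 1) = 0 ⇒ λ = 1 (multiplicity 2); (λ − 2) = 0 ⇒ λ = 2; (λ − 4) = 0 ⇒ λ = 4; (λ − 6) = 0 ⇒ λ = 6.
(Check: the roots sum (with multiplicity) to 14, matching trace L = Σdeg = 2·7 = 14.)
Laplacian eigenvalues: [0.0, 1.0, 1.0, 2.0, 4.0, 6.0]. Algebraic connectivity (smallest non-zero eigenvalue) = 1.0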